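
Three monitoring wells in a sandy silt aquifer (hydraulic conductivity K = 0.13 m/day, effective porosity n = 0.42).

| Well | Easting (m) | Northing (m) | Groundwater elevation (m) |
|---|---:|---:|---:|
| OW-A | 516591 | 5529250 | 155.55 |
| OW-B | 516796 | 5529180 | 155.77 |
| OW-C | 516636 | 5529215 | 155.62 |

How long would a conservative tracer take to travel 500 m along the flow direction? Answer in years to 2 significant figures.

With h = a·x + b·y + c and OW-A as origin, the differences give:
  205·a + (-70)·b = +0.22
  45·a + (-35)·b = +0.07
Eliminate b (×(-35) and ×(-70), subtract): -4025·a = -2.800 → a = ∂h/∂x = +0.0006957
Back-substitute: b = ∂h/∂y = -0.001106.
|∇h| = √(0.0006957² + -0.001106²) = 0.001307
Seepage velocity v = K·i/n = 0.13 × 0.001307 / 0.42 = 0.0004045 m/day.
t = 500 / 0.0004045 = 1.236e+06 days = 3.38e+03 years.

3400 years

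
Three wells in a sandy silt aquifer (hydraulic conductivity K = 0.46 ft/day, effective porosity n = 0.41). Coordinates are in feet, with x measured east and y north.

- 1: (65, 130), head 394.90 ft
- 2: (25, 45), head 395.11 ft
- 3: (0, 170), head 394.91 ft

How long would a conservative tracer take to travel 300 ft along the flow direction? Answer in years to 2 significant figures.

320 years

With h = a·x + b·y + c and 1 as origin, the differences give:
  (-40)·a + (-85)·b = +0.21
  (-65)·a + 40·b = +0.01
Eliminate b (×40 and ×(-85), subtract): -7125·a = 9.250 → a = ∂h/∂x = -0.001298
Back-substitute: b = ∂h/∂y = -0.001860.
|∇h| = √(-0.001298² + -0.001860²) = 0.002268
Seepage velocity v = K·i/n = 0.46 × 0.002268 / 0.41 = 0.002545 ft/day.
t = 300 / 0.002545 = 1.179e+05 days = 323 years.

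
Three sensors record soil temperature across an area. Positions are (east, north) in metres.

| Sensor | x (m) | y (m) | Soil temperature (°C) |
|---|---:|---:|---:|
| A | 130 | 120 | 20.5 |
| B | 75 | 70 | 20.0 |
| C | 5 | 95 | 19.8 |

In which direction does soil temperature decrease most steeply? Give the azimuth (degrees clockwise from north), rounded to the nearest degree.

Differences from A: to B (Δx, Δy, Δh) = (-55, -50, -0.5); to C = (-125, -25, -0.7).
Solve a·Δx + b·Δy = ΔT: det = (-55)·(-25) − (-125)·(-50) = -4875.
∂T/∂x = [(-0.5)·(-25) − (-0.7)·(-50)] / -4875 = +0.004615
∂T/∂y = [(-55)·(-0.7) − (-125)·(-0.5)] / -4875 = +0.004923
Steepest decrease is along −∇f: components (-0.004615 E, -0.004923 N).
Azimuth = atan2(-0.004615, -0.004923) = 223.2° ≈ 223°.

223°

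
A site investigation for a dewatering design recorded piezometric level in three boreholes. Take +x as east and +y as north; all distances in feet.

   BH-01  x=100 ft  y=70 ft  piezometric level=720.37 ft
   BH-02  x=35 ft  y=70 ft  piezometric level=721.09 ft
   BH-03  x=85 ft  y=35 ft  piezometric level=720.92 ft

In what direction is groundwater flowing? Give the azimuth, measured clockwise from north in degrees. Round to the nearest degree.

045°

Taking BH-01 as reference: BH-02−BH-01 = (-65, 0, +0.72); BH-03−BH-01 = (-15, -35, +0.55).
Solve a·Δx + b·Δy = Δh: det = (-65)·(-35) − (-15)·0 = 2275.
∂h/∂x = [(+0.72)·(-35) − (+0.55)·0] / 2275 = -0.01108
∂h/∂y = [(-65)·(+0.55) − (-15)·(+0.72)] / 2275 = -0.01097
Flow direction (−∇h) has components (+0.01108 E, +0.01097 N).
Azimuth = atan2(E, N) = atan2(+0.01108, +0.01097) = 45.3° ≈ 045°.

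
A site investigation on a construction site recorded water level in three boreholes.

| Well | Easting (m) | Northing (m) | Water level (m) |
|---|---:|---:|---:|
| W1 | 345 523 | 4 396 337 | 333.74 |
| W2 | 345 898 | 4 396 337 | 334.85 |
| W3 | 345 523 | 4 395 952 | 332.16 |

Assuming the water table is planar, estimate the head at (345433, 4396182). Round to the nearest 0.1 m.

332.8 m

∂h/∂x = (334.85 − 333.74) / (345898 − 345523) = +0.002960
∂h/∂y = (332.16 − 333.74) / (4395952 − 4396337) = +0.004104
h(345433, 4396182) = 333.74 + (+0.002960)·(-90) + (+0.004104)·(-155) = 333.74 -0.266 -0.636 = 332.837 m.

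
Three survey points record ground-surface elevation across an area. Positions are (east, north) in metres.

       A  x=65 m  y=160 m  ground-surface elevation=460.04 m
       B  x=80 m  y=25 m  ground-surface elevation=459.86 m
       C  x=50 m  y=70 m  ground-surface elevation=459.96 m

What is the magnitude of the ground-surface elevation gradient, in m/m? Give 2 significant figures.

0.0020 m/m

Taking A as reference: B−A = (15, -135, -0.18); C−A = (-15, -90, -0.08).
Solve a·Δx + b·Δy = Δz: det = 15·(-90) − (-15)·(-135) = -3375.
∂z/∂x = [(-0.18)·(-90) − (-0.08)·(-135)] / -3375 = -0.001600
∂z/∂y = [15·(-0.08) − (-15)·(-0.18)] / -3375 = +0.001156
|∇f| = √(-0.001600² + 0.001156²) = 0.001974 m/m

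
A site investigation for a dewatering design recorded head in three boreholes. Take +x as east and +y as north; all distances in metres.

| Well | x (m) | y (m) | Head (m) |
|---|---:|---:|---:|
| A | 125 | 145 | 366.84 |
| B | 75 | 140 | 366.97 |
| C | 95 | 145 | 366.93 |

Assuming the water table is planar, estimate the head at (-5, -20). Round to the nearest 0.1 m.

366.6 m

Taking A as reference: B−A = (-50, -5, +0.13); C−A = (-30, 0, +0.09).
Determinant of the coordinate differences = (-50)·0 − (-30)·(-5) = -150.
∂h/∂x = [(+0.13)·0 − (+0.09)·(-5)] / -150 = -0.003000
∂h/∂y = [(-50)·(+0.09) − (-30)·(+0.13)] / -150 = +0.004000
h(-5, -20) = 366.84 + (-0.003000)·(-130) + (+0.004000)·(-165) = 366.84 +0.390 -0.660 = 366.570 m.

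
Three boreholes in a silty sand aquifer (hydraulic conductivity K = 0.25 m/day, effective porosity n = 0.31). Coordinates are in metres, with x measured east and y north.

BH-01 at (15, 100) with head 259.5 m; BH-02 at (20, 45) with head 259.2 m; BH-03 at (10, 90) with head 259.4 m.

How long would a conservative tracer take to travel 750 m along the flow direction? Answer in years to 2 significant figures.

260 years

Taking BH-01 as reference: BH-02−BH-01 = (5, -55, -0.3); BH-03−BH-01 = (-5, -10, -0.1).
Solve a·Δx + b·Δy = Δh: det = 5·(-10) − (-5)·(-55) = -325.
∂h/∂x = [(-0.3)·(-10) − (-0.1)·(-55)] / -325 = +0.007692
∂h/∂y = [5·(-0.1) − (-5)·(-0.3)] / -325 = +0.006154
|∇h| = √(0.007692² + 0.006154²) = 0.009851
Seepage velocity v = K·i/n = 0.25 × 0.009851 / 0.31 = 0.007944 m/day.
t = 750 / 0.007944 = 9.441e+04 days = 258 years.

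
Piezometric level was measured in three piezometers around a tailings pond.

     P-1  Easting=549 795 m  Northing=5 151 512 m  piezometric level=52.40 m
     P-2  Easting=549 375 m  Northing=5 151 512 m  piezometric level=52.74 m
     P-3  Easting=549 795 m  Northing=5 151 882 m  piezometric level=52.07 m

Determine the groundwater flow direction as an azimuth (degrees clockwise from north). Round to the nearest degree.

∂h/∂x = (52.74 − 52.40) / (549375 − 549795) = -0.0008095
∂h/∂y = (52.07 − 52.40) / (5151882 − 5151512) = -0.0008919
Flow direction (−∇h) has components (+0.0008095 E, +0.0008919 N).
Azimuth = atan2(E, N) = atan2(+0.0008095, +0.0008919) = 42.2° ≈ 042°.

042°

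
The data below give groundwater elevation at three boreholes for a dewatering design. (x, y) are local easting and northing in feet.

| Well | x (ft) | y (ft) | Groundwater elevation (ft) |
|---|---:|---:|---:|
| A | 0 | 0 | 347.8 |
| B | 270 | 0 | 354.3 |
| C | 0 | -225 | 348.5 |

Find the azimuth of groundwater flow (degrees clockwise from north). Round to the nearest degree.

277°

∂h/∂x = (354.3 − 347.8) / (270 − 0) = +0.02407
∂h/∂y = (348.5 − 347.8) / (-225 − 0) = -0.003111
Flow direction (−∇h) has components (-0.02407 E, +0.003111 N).
Azimuth = atan2(E, N) = atan2(-0.02407, +0.003111) = 277.4° ≈ 277°.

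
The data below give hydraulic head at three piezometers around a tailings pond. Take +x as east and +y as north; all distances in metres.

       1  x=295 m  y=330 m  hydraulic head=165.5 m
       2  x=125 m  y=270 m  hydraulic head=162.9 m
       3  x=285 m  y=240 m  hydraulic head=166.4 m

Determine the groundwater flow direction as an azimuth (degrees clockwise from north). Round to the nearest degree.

With h = a·x + b·y + c and 1 as origin, the differences give:
  (-170)·a + (-60)·b = -2.6
  (-10)·a + (-90)·b = +0.9
Eliminate b (×(-90) and ×(-60), subtract): 14700·a = 288.00 → a = ∂h/∂x = +0.01959
Back-substitute: b = ∂h/∂y = -0.01218.
Flow direction (−∇h) has components (-0.01959 E, +0.01218 N).
Azimuth = atan2(E, N) = atan2(-0.01959, +0.01218) = 301.9° ≈ 302°.

302°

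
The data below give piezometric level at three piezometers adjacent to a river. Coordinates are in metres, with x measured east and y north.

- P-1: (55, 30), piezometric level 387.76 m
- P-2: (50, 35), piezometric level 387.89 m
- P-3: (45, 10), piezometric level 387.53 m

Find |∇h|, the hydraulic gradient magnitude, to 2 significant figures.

Taking P-1 as reference: P-2−P-1 = (-5, 5, +0.13); P-3−P-1 = (-10, -20, -0.23).
Solve a·Δx + b·Δy = Δh: det = (-5)·(-20) − (-10)·5 = 150.
∂h/∂x = [(+0.13)·(-20) − (-0.23)·5] / 150 = -0.009667
∂h/∂y = [(-5)·(-0.23) − (-10)·(+0.13)] / 150 = +0.01633
|∇h| = √(-0.009667² + 0.01633²) = 0.01898

0.019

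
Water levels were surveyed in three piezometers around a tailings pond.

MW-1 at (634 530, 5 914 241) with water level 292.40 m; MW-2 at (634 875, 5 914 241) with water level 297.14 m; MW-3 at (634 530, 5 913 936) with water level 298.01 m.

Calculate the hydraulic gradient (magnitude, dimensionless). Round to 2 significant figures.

∂h/∂x = (297.14 − 292.40) / (634875 − 634530) = +0.01374
∂h/∂y = (298.01 − 292.40) / (5913936 − 5914241) = -0.01839
|∇h| = √(0.01374² + -0.01839²) = 0.02296

0.023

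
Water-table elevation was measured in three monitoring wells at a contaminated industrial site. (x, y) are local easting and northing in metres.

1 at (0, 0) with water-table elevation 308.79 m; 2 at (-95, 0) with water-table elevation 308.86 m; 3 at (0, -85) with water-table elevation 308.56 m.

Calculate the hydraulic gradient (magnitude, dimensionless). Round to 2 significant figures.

0.0028

∂h/∂x = (308.86 − 308.79) / (-95 − 0) = -0.0007368
∂h/∂y = (308.56 − 308.79) / (-85 − 0) = +0.002706
|∇h| = √(-0.0007368² + 0.002706²) = 0.002805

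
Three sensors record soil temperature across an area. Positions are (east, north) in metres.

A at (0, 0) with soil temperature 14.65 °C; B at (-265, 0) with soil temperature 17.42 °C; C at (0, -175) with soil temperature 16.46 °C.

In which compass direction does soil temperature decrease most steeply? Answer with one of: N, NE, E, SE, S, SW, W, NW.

NE

∂T/∂x = (17.42 − 14.65) / (-265 − 0) = -0.01045
∂T/∂y = (16.46 − 14.65) / (-175 − 0) = -0.01034
Steepest decrease is along −∇f = (+0.01045 E, +0.01034 N) → northeast.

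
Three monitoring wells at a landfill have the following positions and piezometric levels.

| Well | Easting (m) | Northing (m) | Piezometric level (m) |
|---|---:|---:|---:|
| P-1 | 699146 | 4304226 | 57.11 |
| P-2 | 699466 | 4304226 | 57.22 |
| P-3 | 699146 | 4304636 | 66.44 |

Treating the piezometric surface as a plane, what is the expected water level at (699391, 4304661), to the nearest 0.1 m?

∂h/∂x = (57.22 − 57.11) / (699466 − 699146) = +0.0003437
∂h/∂y = (66.44 − 57.11) / (4304636 − 4304226) = +0.02276
h(699391, 4304661) = 57.11 + (+0.0003437)·(245) + (+0.02276)·(435) = 57.11 +0.084 +9.899 = 67.093 m.

67.1 m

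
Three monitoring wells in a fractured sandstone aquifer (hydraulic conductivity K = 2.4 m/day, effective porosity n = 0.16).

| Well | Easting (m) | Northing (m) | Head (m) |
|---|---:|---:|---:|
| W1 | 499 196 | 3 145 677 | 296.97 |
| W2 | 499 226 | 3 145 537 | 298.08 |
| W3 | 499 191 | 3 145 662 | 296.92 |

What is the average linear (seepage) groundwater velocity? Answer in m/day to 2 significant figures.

0.31 m/day

With h = a·x + b·y + c and W1 as origin, the differences give:
  30·a + (-140)·b = +1.11
  (-5)·a + (-15)·b = -0.05
Eliminate b (×(-15) and ×(-140), subtract): -1150·a = -23.650 → a = ∂h/∂x = +0.02057
Back-substitute: b = ∂h/∂y = -0.003522.
|∇h| = √(0.02057² + -0.003522²) = 0.02087
Seepage velocity v = K·i/n = 2.4 × 0.02087 / 0.16 = 0.313 m/day.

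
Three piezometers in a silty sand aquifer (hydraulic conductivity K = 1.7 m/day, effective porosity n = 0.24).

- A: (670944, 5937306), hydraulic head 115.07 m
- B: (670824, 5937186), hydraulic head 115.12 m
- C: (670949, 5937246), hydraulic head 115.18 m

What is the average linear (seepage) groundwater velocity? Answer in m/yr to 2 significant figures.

5.6 m/yr

Differences from A: to B (Δx, Δy, Δh) = (-120, -120, +0.05); to C = (5, -60, +0.11).
Determinant of the coordinate differences = (-120)·(-60) − 5·(-120) = 7800.
∂h/∂x = [(+0.05)·(-60) − (+0.11)·(-120)] / 7800 = +0.001308
∂h/∂y = [(-120)·(+0.11) − 5·(+0.05)] / 7800 = -0.001724
|∇h| = √(0.001308² + -0.001724²) = 0.002164
Seepage velocity v = K·i/n = 1.7 × 0.002164 / 0.24 = 0.01533 m/day = 5.599 m/yr.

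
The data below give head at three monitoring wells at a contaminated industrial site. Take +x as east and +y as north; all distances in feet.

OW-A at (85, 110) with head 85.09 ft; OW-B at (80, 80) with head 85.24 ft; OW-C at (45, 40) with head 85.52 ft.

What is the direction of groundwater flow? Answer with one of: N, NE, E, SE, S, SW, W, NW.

NE

Differences from OW-A: to OW-B (Δx, Δy, Δh) = (-5, -30, +0.15); to OW-C = (-40, -70, +0.43).
Solve a·Δx + b·Δy = Δh: det = (-5)·(-70) − (-40)·(-30) = -850.
∂h/∂x = [(+0.15)·(-70) − (+0.43)·(-30)] / -850 = -0.002824
∂h/∂y = [(-5)·(+0.43) − (-40)·(+0.15)] / -850 = -0.004529
Flow = −∇h = (+0.002824 east, +0.004529 north), which points northeast.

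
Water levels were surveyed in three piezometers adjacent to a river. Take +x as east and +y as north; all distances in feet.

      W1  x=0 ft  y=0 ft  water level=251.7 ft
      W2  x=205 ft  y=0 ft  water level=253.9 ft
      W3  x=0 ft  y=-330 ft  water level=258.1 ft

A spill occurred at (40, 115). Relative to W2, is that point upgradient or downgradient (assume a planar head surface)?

∂h/∂x = (253.9 − 251.7) / (205 − 0) = +0.01073
∂h/∂y = (258.1 − 251.7) / (-330 − 0) = -0.01939
Head at (40, 115) = 251.7 + (+0.01073)·(40) + (-0.01939)·(115) = 249.90 ft.
That is lower than the 253.9 ft at W2, so the point is downgradient.

downgradient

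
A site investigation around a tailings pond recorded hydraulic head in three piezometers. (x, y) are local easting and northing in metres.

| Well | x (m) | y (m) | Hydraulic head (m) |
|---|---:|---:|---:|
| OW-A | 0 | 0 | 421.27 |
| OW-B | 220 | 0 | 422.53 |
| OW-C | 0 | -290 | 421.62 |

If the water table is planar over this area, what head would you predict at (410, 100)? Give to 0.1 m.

423.5 m

∂h/∂x = (422.53 − 421.27) / (220 − 0) = +0.005727
∂h/∂y = (421.62 − 421.27) / (-290 − 0) = -0.001207
h(410, 100) = 421.27 + (+0.005727)·(410) + (-0.001207)·(100) = 421.27 +2.348 -0.121 = 423.497 m.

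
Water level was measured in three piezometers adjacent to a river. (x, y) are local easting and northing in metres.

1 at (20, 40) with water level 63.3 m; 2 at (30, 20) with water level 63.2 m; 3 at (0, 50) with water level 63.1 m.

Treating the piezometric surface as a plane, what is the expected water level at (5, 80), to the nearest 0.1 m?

63.6 m

Differences from 1: to 2 (Δx, Δy, Δh) = (10, -20, -0.1); to 3 = (-20, 10, -0.2).
Solve a·Δx + b·Δy = Δh: det = 10·10 − (-20)·(-20) = -300.
∂h/∂x = [(-0.1)·10 − (-0.2)·(-20)] / -300 = +0.01667
∂h/∂y = [10·(-0.2) − (-20)·(-0.1)] / -300 = +0.01333
h(5, 80) = 63.3 + (+0.01667)·(-15) + (+0.01333)·(40) = 63.3 -0.250 +0.533 = 63.583 m.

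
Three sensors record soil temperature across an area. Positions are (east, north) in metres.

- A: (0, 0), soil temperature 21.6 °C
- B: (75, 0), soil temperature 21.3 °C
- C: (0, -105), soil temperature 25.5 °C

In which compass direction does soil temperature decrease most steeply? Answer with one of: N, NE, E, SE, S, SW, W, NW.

∂T/∂x = (21.3 − 21.6) / (75 − 0) = -0.004000
∂T/∂y = (25.5 − 21.6) / (-105 − 0) = -0.03714
Steepest decrease is along −∇f = (+0.004000 E, +0.03714 N) → north.

N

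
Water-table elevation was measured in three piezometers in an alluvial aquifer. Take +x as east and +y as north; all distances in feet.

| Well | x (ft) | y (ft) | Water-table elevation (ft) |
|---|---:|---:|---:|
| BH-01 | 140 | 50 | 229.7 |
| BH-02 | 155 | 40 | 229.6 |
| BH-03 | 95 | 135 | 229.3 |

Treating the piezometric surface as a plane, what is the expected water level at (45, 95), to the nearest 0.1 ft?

230.6 ft

Taking BH-01 as reference: BH-02−BH-01 = (15, -10, -0.1); BH-03−BH-01 = (-45, 85, -0.4).
Solve a·Δx + b·Δy = Δh: det = 15·85 − (-45)·(-10) = 825.
∂h/∂x = [(-0.1)·85 − (-0.4)·(-10)] / 825 = -0.01515
∂h/∂y = [15·(-0.4) − (-45)·(-0.1)] / 825 = -0.01273
h(45, 95) = 229.7 + (-0.01515)·(-95) + (-0.01273)·(45) = 229.7 +1.439 -0.573 = 230.567 ft.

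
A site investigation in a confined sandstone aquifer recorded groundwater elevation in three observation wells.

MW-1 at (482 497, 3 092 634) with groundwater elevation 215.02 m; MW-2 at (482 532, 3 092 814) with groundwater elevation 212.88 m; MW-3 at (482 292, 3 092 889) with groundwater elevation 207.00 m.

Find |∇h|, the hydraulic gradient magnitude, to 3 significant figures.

0.0251

Taking MW-1 as reference: MW-2−MW-1 = (35, 180, -2.14); MW-3−MW-1 = (-205, 255, -8.02).
Determinant of the coordinate differences = 35·255 − (-205)·180 = 45825.
∂h/∂x = [(-2.14)·255 − (-8.02)·180] / 45825 = +0.01959
∂h/∂y = [35·(-8.02) − (-205)·(-2.14)] / 45825 = -0.01570
|∇h| = √(0.01959² + -0.01570²) = 0.0251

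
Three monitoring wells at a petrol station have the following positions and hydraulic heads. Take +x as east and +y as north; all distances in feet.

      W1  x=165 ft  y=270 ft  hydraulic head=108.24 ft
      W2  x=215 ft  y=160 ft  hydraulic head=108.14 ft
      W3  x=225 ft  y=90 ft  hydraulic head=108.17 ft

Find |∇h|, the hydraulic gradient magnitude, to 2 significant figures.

0.0044

With h = a·x + b·y + c and W1 as origin, the differences give:
  50·a + (-110)·b = -0.10
  60·a + (-180)·b = -0.07
Eliminate b (×(-180) and ×(-110), subtract): -2400·a = 10.300 → a = ∂h/∂x = -0.004292
Back-substitute: b = ∂h/∂y = -0.001042.
|∇h| = √(-0.004292² + -0.001042²) = 0.004417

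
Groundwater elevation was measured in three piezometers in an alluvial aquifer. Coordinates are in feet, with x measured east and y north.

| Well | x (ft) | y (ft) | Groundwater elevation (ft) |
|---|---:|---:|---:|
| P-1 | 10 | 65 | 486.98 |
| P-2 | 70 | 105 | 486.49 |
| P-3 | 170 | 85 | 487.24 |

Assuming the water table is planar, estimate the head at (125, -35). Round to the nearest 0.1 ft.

Differences from P-1: to P-2 (Δx, Δy, Δh) = (60, 40, -0.49); to P-3 = (160, 20, +0.26).
Determinant of the coordinate differences = 60·20 − 160·40 = -5200.
∂h/∂x = [(-0.49)·20 − (+0.26)·40] / -5200 = +0.003885
∂h/∂y = [60·(+0.26) − 160·(-0.49)] / -5200 = -0.01808
h(125, -35) = 486.98 + (+0.003885)·(115) + (-0.01808)·(-100) = 486.98 +0.447 +1.808 = 489.234 ft.

489.2 ft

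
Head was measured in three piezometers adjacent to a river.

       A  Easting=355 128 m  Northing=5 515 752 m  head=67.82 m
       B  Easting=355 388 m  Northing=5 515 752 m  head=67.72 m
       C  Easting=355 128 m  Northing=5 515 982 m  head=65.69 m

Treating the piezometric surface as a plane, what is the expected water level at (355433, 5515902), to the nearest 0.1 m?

∂h/∂x = (67.72 − 67.82) / (355388 − 355128) = -0.0003846
∂h/∂y = (65.69 − 67.82) / (5515982 − 5515752) = -0.009261
h(355433, 5515902) = 67.82 + (-0.0003846)·(305) + (-0.009261)·(150) = 67.82 -0.117 -1.389 = 66.314 m.

66.3 m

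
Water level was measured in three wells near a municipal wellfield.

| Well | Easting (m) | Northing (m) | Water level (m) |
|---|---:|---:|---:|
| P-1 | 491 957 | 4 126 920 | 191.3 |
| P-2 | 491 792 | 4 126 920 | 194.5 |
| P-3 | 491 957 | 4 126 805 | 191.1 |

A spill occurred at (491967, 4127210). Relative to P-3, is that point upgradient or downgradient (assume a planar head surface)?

∂h/∂x = (194.5 − 191.3) / (491792 − 491957) = -0.01939
∂h/∂y = (191.1 − 191.3) / (4126805 − 4126920) = +0.001739
Head at (491967, 4127210) = 191.3 + (-0.01939)·(10) + (+0.001739)·(290) = 191.61 m.
That is higher than the 191.1 m at P-3, so the point is upgradient.

upgradient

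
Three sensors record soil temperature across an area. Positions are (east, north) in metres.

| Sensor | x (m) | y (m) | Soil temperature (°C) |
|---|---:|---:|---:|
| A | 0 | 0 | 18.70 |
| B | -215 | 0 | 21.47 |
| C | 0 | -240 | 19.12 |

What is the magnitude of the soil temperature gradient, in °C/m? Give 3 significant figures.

∂T/∂x = (21.47 − 18.70) / (-215 − 0) = -0.01288
∂T/∂y = (19.12 − 18.70) / (-240 − 0) = -0.001750
|∇f| = √(-0.01288² + -0.001750²) = 0.013 °C/m

0.0130 °C/m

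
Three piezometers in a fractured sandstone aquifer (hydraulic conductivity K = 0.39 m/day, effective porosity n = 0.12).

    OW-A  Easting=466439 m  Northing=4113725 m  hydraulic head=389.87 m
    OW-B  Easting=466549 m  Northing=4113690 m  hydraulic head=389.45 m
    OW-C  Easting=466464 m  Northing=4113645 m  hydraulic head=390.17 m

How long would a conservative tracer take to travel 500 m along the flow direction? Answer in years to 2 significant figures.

Differences from OW-A: to OW-B (Δx, Δy, Δh) = (110, -35, -0.42); to OW-C = (25, -80, +0.30).
Determinant of the coordinate differences = 110·(-80) − 25·(-35) = -7925.
∂h/∂x = [(-0.42)·(-80) − (+0.30)·(-35)] / -7925 = -0.005565
∂h/∂y = [110·(+0.30) − 25·(-0.42)] / -7925 = -0.005489
|∇h| = √(-0.005565² + -0.005489²) = 0.007817
Seepage velocity v = K·i/n = 0.39 × 0.007817 / 0.12 = 0.02541 m/day.
t = 500 / 0.02541 = 1.968e+04 days = 53.9 years.

54 years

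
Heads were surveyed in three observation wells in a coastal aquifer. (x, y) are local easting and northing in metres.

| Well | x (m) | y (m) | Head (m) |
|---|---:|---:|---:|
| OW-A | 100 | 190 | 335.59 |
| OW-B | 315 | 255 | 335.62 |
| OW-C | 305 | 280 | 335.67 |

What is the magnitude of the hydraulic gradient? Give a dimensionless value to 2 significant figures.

With h = a·x + b·y + c and OW-A as origin, the differences give:
  215·a + 65·b = +0.03
  205·a + 90·b = +0.08
Eliminate b (×90 and ×65, subtract): 6025·a = -2.500 → a = ∂h/∂x = -0.0004149
Back-substitute: b = ∂h/∂y = +0.001834.
|∇h| = √(-0.0004149² + 0.001834²) = 0.00188

0.0019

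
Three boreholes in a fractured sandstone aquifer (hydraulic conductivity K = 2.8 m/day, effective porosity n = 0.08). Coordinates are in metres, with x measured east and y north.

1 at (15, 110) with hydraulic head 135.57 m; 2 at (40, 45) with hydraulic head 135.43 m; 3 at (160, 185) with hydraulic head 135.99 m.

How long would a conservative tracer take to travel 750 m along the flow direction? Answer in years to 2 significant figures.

19 years

With h = a·x + b·y + c and 1 as origin, the differences give:
  25·a + (-65)·b = -0.14
  145·a + 75·b = +0.42
Eliminate b (×75 and ×(-65), subtract): 11300·a = 16.800 → a = ∂h/∂x = +0.001487
Back-substitute: b = ∂h/∂y = +0.002726.
|∇h| = √(0.001487² + 0.002726²) = 0.003105
Seepage velocity v = K·i/n = 2.8 × 0.003105 / 0.08 = 0.1087 m/day.
t = 750 / 0.1087 = 6900 days = 18.9 years.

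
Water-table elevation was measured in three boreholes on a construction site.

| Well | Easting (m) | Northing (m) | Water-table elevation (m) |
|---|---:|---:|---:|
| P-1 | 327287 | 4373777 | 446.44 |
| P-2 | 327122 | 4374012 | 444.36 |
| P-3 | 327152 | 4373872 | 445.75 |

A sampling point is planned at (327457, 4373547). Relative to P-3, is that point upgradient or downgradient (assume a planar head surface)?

upgradient

With h = a·x + b·y + c and P-1 as origin, the differences give:
  (-165)·a + 235·b = -2.08
  (-135)·a + 95·b = -0.69
Eliminate b (×95 and ×235, subtract): 16050·a = -35.450 → a = ∂h/∂x = -0.002209
Back-substitute: b = ∂h/∂y = -0.01040.
Head at (327457, 4373547) = 446.44 + (-0.002209)·(170) + (-0.01040)·(-230) = 448.46 m.
That is higher than the 445.75 m at P-3, so the point is upgradient.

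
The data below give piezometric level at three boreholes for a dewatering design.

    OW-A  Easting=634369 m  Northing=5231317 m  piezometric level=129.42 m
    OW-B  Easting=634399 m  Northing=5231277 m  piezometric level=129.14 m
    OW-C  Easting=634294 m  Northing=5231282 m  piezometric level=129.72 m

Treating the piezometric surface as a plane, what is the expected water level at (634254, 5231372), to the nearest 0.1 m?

Differences from OW-A: to OW-B (Δx, Δy, Δh) = (30, -40, -0.28); to OW-C = (-75, -35, +0.30).
Solve a·Δx + b·Δy = Δh: det = 30·(-35) − (-75)·(-40) = -4050.
∂h/∂x = [(-0.28)·(-35) − (+0.30)·(-40)] / -4050 = -0.005383
∂h/∂y = [30·(+0.30) − (-75)·(-0.28)] / -4050 = +0.002963
h(634254, 5231372) = 129.42 + (-0.005383)·(-115) + (+0.002963)·(55) = 129.42 +0.619 +0.163 = 130.202 m.

130.2 m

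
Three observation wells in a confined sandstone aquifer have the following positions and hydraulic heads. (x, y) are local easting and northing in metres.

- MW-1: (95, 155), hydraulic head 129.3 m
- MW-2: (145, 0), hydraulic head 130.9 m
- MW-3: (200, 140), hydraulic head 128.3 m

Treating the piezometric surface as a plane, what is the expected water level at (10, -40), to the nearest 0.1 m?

Taking MW-1 as reference: MW-2−MW-1 = (50, -155, +1.6); MW-3−MW-1 = (105, -15, -1.0).
Determinant of the coordinate differences = 50·(-15) − 105·(-155) = 15525.
∂h/∂x = [(+1.6)·(-15) − (-1.0)·(-155)] / 15525 = -0.01153
∂h/∂y = [50·(-1.0) − 105·(+1.6)] / 15525 = -0.01404
h(10, -40) = 129.3 + (-0.01153)·(-85) + (-0.01404)·(-195) = 129.3 +0.980 +2.738 = 133.018 m.

133.0 m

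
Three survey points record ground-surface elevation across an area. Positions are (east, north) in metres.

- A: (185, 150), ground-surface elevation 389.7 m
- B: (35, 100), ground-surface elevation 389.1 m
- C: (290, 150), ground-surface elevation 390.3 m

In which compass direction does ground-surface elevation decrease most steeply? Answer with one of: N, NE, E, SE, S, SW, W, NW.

Taking A as reference: B−A = (-150, -50, -0.6); C−A = (105, 0, +0.6).
Determinant of the coordinate differences = (-150)·0 − 105·(-50) = 5250.
∂z/∂x = [(-0.6)·0 − (+0.6)·(-50)] / 5250 = +0.005714
∂z/∂y = [(-150)·(+0.6) − 105·(-0.6)] / 5250 = -0.005143
Steepest decrease is along −∇f = (-0.005714 E, +0.005143 N) → northwest.

NW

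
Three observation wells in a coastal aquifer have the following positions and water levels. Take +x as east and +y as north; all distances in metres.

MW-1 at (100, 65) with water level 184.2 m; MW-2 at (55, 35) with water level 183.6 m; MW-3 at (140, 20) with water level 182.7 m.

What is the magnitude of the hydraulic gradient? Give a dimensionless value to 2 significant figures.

With h = a·x + b·y + c and MW-1 as origin, the differences give:
  (-45)·a + (-30)·b = -0.6
  40·a + (-45)·b = -1.5
Eliminate b (×(-45) and ×(-30), subtract): 3225·a = -18.00 → a = ∂h/∂x = -0.005581
Back-substitute: b = ∂h/∂y = +0.02837.
|∇h| = √(-0.005581² + 0.02837²) = 0.02891

0.029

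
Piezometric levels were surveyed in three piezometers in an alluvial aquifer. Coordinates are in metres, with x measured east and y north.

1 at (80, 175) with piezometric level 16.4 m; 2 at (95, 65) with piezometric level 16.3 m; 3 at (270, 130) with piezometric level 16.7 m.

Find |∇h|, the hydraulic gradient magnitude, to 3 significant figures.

Taking 1 as reference: 2−1 = (15, -110, -0.1); 3−1 = (190, -45, +0.3).
Determinant of the coordinate differences = 15·(-45) − 190·(-110) = 20225.
∂h/∂x = [(-0.1)·(-45) − (+0.3)·(-110)] / 20225 = +0.001854
∂h/∂y = [15·(+0.3) − 190·(-0.1)] / 20225 = +0.001162
|∇h| = √(0.001854² + 0.001162²) = 0.002188

0.00219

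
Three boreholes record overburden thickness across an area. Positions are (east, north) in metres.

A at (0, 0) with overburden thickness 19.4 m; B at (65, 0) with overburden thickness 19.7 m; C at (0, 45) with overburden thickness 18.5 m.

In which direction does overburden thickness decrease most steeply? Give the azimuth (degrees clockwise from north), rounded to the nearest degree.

∂d/∂x = (19.7 − 19.4) / (65 − 0) = +0.004615
∂d/∂y = (18.5 − 19.4) / (45 − 0) = -0.02000
Steepest decrease is along −∇f: components (-0.004615 E, +0.02000 N).
Azimuth = atan2(-0.004615, +0.02000) = 347.0° ≈ 347°.

347°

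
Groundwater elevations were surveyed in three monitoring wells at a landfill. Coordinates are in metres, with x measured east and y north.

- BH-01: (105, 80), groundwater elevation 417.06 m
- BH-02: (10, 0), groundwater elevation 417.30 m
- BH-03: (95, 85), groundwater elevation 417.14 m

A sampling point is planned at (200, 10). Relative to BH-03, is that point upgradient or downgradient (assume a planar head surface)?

downgradient

Three-point gradient (reference BH-01): Δ to BH-02 = (-95, -80, +0.24), Δ to BH-03 = (-10, 5, +0.08).
∂h/∂x = -0.005961, ∂h/∂y = +0.004078 (det = -1275).
Head at (200, 10) = 417.06 + (-0.005961)·(95) + (+0.004078)·(-70) = 416.21 m.
That is lower than the 417.14 m at BH-03, so the point is downgradient.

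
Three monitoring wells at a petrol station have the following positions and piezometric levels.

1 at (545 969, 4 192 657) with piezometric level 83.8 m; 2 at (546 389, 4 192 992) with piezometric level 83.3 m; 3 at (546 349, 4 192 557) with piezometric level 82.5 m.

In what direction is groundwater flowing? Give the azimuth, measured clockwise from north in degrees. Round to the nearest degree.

126°

Differences from 1: to 2 (Δx, Δy, Δh) = (420, 335, -0.5); to 3 = (380, -100, -1.3).
Solve a·Δx + b·Δy = Δh: det = 420·(-100) − 380·335 = -169300.
∂h/∂x = [(-0.5)·(-100) − (-1.3)·335] / -169300 = -0.002868
∂h/∂y = [420·(-1.3) − 380·(-0.5)] / -169300 = +0.002103
Flow direction (−∇h) has components (+0.002868 E, -0.002103 N).
Azimuth = atan2(E, N) = atan2(+0.002868, -0.002103) = 126.3° ≈ 126°.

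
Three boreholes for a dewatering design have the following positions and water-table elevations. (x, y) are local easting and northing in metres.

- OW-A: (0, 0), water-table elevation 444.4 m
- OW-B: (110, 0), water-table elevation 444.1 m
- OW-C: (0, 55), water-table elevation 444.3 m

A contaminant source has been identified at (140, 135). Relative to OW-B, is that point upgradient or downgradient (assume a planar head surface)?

downgradient

∂h/∂x = (444.1 − 444.4) / (110 − 0) = -0.002727
∂h/∂y = (444.3 − 444.4) / (55 − 0) = -0.001818
Head at (140, 135) = 444.4 + (-0.002727)·(140) + (-0.001818)·(135) = 443.77 m.
That is lower than the 444.1 m at OW-B, so the point is downgradient.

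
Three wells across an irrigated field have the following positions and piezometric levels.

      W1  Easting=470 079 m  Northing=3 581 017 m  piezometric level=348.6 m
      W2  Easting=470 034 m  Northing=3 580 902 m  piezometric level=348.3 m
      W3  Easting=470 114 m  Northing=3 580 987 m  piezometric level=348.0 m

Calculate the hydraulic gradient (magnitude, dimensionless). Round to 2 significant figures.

With h = a·x + b·y + c and W1 as origin, the differences give:
  (-45)·a + (-115)·b = -0.3
  35·a + (-30)·b = -0.6
Eliminate b (×(-30) and ×(-115), subtract): 5375·a = -60.00 → a = ∂h/∂x = -0.01116
Back-substitute: b = ∂h/∂y = +0.006977.
|∇h| = √(-0.01116² + 0.006977²) = 0.01316

0.013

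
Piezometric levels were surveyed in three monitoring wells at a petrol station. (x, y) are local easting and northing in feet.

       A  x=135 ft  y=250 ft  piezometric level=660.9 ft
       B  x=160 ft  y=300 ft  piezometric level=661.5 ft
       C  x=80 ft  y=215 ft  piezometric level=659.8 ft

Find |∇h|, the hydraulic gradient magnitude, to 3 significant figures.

With h = a·x + b·y + c and A as origin, the differences give:
  25·a + 50·b = +0.6
  (-55)·a + (-35)·b = -1.1
Eliminate b (×(-35) and ×50, subtract): 1875·a = 34.00 → a = ∂h/∂x = +0.01813
Back-substitute: b = ∂h/∂y = +0.002933.
|∇h| = √(0.01813² + 0.002933²) = 0.01837

0.0184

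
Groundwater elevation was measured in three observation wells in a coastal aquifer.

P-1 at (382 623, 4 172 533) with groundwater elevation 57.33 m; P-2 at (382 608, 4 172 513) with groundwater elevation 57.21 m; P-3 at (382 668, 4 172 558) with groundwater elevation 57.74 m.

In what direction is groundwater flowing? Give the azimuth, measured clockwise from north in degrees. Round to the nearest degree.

Differences from P-1: to P-2 (Δx, Δy, Δh) = (-15, -20, -0.12); to P-3 = (45, 25, +0.41).
Solve a·Δx + b·Δy = Δh: det = (-15)·25 − 45·(-20) = 525.
∂h/∂x = [(-0.12)·25 − (+0.41)·(-20)] / 525 = +0.009905
∂h/∂y = [(-15)·(+0.41) − 45·(-0.12)] / 525 = -0.001429
Flow direction (−∇h) has components (-0.009905 E, +0.001429 N).
Azimuth = atan2(E, N) = atan2(-0.009905, +0.001429) = 278.2° ≈ 278°.

278°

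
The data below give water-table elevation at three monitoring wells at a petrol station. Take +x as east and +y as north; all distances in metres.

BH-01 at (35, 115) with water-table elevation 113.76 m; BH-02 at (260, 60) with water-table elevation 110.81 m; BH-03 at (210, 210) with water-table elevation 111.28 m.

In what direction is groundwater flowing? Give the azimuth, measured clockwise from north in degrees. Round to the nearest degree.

084°

Taking BH-01 as reference: BH-02−BH-01 = (225, -55, -2.95); BH-03−BH-01 = (175, 95, -2.48).
Determinant of the coordinate differences = 225·95 − 175·(-55) = 31000.
∂h/∂x = [(-2.95)·95 − (-2.48)·(-55)] / 31000 = -0.01344
∂h/∂y = [225·(-2.48) − 175·(-2.95)] / 31000 = -0.001347
Flow direction (−∇h) has components (+0.01344 E, +0.001347 N).
Azimuth = atan2(E, N) = atan2(+0.01344, +0.001347) = 84.3° ≈ 084°.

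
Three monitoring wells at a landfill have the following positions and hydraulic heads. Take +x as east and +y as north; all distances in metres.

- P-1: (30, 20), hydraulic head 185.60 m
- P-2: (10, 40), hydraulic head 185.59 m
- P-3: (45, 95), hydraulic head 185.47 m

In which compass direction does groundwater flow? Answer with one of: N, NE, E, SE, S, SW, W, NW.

With h = a·x + b·y + c and P-1 as origin, the differences give:
  (-20)·a + 20·b = -0.01
  15·a + 75·b = -0.13
Eliminate b (×75 and ×20, subtract): -1800·a = 1.850 → a = ∂h/∂x = -0.001028
Back-substitute: b = ∂h/∂y = -0.001528.
Flow = −∇h = (+0.001028 east, +0.001528 north), which points northeast.

NE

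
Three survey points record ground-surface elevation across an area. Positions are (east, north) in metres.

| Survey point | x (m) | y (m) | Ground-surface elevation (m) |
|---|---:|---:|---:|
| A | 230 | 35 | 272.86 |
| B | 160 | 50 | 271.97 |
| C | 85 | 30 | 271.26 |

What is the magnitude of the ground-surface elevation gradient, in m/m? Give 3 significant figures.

With z = a·x + b·y + c and A as origin, the differences give:
  (-70)·a + 15·b = -0.89
  (-145)·a + (-5)·b = -1.60
Eliminate b (×(-5) and ×15, subtract): 2525·a = 28.450 → a = ∂z/∂x = +0.01127
Back-substitute: b = ∂z/∂y = -0.006752.
|∇f| = √(0.01127² + -0.006752²) = 0.01314 m/m

0.0131 m/m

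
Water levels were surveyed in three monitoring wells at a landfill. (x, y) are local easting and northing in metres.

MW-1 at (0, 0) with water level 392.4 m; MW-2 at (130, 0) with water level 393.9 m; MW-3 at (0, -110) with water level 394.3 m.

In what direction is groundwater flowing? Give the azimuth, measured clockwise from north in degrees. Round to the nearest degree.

∂h/∂x = (393.9 − 392.4) / (130 − 0) = +0.01154
∂h/∂y = (394.3 − 392.4) / (-110 − 0) = -0.01727
Flow direction (−∇h) has components (-0.01154 E, +0.01727 N).
Azimuth = atan2(E, N) = atan2(-0.01154, +0.01727) = 326.3° ≈ 326°.

326°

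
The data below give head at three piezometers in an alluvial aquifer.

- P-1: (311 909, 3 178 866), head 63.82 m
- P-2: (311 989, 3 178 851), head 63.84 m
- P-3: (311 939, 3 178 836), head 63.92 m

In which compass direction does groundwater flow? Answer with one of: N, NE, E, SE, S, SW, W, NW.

N

With h = a·x + b·y + c and P-1 as origin, the differences give:
  80·a + (-15)·b = +0.02
  30·a + (-30)·b = +0.10
Eliminate b (×(-30) and ×(-15), subtract): -1950·a = 0.900 → a = ∂h/∂x = -0.0004615
Back-substitute: b = ∂h/∂y = -0.003795.
Flow = −∇h = (+0.0004615 east, +0.003795 north), which points north.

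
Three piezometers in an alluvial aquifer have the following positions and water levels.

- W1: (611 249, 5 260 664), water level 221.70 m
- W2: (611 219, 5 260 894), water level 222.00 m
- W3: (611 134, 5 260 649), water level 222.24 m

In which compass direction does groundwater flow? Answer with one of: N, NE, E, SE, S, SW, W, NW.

E

Three-point gradient (reference W1): Δ to W2 = (-30, 230, +0.30), Δ to W3 = (-115, -15, +0.54).
∂h/∂x = -0.004784, ∂h/∂y = +0.0006803 (det = 26900).
Flow = −∇h = (+0.004784 east, -0.0006803 north), which points east.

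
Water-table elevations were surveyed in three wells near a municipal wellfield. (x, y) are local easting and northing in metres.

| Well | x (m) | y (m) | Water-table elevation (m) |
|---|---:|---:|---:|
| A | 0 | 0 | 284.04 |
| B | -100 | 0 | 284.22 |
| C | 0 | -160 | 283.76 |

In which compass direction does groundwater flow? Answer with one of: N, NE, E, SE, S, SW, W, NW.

SE

∂h/∂x = (284.22 − 284.04) / (-100 − 0) = -0.001800
∂h/∂y = (283.76 − 284.04) / (-160 − 0) = +0.001750
Flow = −∇h = (+0.001800 east, -0.001750 north), which points southeast.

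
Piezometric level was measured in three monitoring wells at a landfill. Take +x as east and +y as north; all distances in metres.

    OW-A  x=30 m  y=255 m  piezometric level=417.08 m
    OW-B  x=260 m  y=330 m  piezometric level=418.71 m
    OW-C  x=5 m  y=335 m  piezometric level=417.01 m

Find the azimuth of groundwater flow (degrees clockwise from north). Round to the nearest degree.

260°

Differences from OW-A: to OW-B (Δx, Δy, Δh) = (230, 75, +1.63); to OW-C = (-25, 80, -0.07).
Solve a·Δx + b·Δy = Δh: det = 230·80 − (-25)·75 = 20275.
∂h/∂x = [(+1.63)·80 − (-0.07)·75] / 20275 = +0.006691
∂h/∂y = [230·(-0.07) − (-25)·(+1.63)] / 20275 = +0.001216
Flow direction (−∇h) has components (-0.006691 E, -0.001216 N).
Azimuth = atan2(E, N) = atan2(-0.006691, -0.001216) = 259.7° ≈ 260°.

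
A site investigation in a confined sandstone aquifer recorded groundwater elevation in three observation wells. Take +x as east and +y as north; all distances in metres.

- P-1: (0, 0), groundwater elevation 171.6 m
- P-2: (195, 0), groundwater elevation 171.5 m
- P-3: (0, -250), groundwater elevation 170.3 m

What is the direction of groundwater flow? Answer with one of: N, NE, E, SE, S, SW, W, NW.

S

∂h/∂x = (171.5 − 171.6) / (195 − 0) = -0.0005128
∂h/∂y = (170.3 − 171.6) / (-250 − 0) = +0.005200
Flow = −∇h = (+0.0005128 east, -0.005200 north), which points south.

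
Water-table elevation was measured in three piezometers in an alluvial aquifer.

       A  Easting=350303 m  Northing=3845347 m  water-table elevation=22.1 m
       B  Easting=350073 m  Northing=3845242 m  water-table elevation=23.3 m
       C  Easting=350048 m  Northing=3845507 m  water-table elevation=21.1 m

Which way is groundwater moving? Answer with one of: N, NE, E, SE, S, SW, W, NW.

With h = a·x + b·y + c and A as origin, the differences give:
  (-230)·a + (-105)·b = +1.2
  (-255)·a + 160·b = -1.0
Eliminate b (×160 and ×(-105), subtract): -63575·a = 87.00 → a = ∂h/∂x = -0.001368
Back-substitute: b = ∂h/∂y = -0.008431.
Flow = −∇h = (+0.001368 east, +0.008431 north), which points north.

N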